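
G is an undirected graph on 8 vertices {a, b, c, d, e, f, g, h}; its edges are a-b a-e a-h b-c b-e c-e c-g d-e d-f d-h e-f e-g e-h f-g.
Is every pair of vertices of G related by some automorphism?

Vertex e is the only vertex of degree 7, so every automorphism fixes it; G is not vertex-transitive.

No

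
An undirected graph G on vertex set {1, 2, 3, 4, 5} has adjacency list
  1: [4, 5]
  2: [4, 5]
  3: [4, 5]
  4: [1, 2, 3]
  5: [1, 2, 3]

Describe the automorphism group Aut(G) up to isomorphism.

The vertices split by degree into {4, 5} (degree 3) and {1, 2, 3} (degree 2); every edge runs between the two parts, so G is the complete bipartite graph K_{2,3}. The parts have unequal sizes, so no automorphism swaps them; each part is permuted independently, giving S_3 × S_2 of order 3!·2! = 12.

S_3 × S_2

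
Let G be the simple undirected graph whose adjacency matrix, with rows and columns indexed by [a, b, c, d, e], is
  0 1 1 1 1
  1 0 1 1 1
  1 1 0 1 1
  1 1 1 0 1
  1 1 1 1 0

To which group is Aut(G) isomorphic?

Every vertex has degree 4, so G is the complete graph K_5. Every bijection on the vertex set is an automorphism of K_5; hence Aut(K_5) ≅ S_5, order 120.

S_5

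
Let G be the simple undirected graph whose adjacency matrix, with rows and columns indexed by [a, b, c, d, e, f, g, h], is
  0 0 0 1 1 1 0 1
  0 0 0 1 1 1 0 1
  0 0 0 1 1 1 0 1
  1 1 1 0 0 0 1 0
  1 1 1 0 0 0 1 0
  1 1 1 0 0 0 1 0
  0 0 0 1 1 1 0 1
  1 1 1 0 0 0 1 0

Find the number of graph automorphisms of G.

G is 4-regular and bipartite with parts {d, e, f, h} and {a, b, c, g} (each part is independent and every cross-pair is an edge), so G = K_{4,4}. Each part can be permuted independently (S_4 × S_4) and the two equal-size parts can also be swapped, giving (S_4 × S_4) ⋊ Z_2 of order 2·(4!)² = 1152.

1152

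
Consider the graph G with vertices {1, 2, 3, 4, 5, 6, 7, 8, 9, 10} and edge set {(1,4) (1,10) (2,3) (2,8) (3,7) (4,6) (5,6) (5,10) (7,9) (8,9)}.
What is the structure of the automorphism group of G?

G has two connected components, {2, 3, 7, 8, 9} and {1, 4, 5, 6, 10}; each is 2-regular, so G = C_5 ⊔ C_5. Aut of a disjoint union of two copies of C_5 is the wreath product D_5 ≀ Z_2, of order 2·10² = 200.

D_5 ≀ Z_2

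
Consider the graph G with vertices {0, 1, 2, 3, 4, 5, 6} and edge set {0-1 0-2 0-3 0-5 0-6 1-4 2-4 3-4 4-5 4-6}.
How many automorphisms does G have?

The vertices split by degree into {0, 4} (degree 5) and {1, 2, 3, 5, 6} (degree 2); every edge runs between the two parts, so G is the complete bipartite graph K_{2,5}. Automorphisms preserve the bipartition setwise (since the parts differ in size) and act as S_2 × S_5 within it; |Aut| = 240.

240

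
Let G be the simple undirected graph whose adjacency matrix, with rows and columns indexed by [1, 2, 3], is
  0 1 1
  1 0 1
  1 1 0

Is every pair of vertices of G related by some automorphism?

Every vertex has degree 2, so G is the complete graph K_3. Any permutation of the 3 vertices preserves K_3, so Aut(K_3) = S_3 of order 3! = 6. This group acts transitively on the 3 vertices.

Yes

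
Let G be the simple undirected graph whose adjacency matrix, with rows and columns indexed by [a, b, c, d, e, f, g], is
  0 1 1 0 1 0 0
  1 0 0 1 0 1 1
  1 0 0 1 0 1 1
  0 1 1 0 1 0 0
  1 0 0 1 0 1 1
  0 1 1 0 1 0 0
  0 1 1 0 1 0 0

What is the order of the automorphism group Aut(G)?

The vertices split by degree into {b, c, e} (degree 4) and {a, d, f, g} (degree 3); every edge runs between the two parts, so G is the complete bipartite graph K_{3,4}. Automorphisms preserve the bipartition setwise (since the parts differ in size) and act as S_4 × S_3 within it; |Aut| = 144.

144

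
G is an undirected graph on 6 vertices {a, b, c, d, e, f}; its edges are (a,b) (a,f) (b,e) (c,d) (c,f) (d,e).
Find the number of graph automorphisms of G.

G is 2-regular and connected on 6 vertices, i.e. the cycle C_6. The automorphisms of the 6-cycle are exactly the symmetries of a regular 6-gon: the dihedral group D_6, |D_6| = 12.

12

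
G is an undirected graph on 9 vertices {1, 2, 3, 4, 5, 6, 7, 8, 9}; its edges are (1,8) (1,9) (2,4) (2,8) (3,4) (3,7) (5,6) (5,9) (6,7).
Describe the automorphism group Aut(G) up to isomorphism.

D_9

G is 2-regular and connected on 9 vertices, i.e. the cycle C_9. C_9 has 9 rotations and 9 reflections, so Aut(C_9) ≅ D_9 of order 18.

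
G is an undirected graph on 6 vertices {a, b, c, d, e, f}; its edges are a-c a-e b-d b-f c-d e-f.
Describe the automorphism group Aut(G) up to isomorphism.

Every vertex has degree 2 and the graph is connected, so G is the 6-cycle C_6. C_6 has 6 rotations and 6 reflections, so Aut(C_6) ≅ D_6 of order 12.

D_6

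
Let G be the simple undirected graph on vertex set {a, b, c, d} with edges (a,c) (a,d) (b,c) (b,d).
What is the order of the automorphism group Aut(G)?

G is 2-regular and bipartite on 2^2 = 4 vertices with girth 4; it is the hypercube graph Q_2. Aut(Q_2) consists of the signed permutations of the 2 coordinate axes: 2! permutations times 2^2 sign flips, so |Aut| = 2^2·2! = 8.

8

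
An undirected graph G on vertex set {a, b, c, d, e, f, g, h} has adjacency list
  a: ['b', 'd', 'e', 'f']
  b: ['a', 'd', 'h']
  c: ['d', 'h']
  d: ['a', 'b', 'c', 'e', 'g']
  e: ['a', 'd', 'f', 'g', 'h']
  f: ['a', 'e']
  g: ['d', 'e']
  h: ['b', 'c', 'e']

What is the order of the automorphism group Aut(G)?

The degree sequence is [4, 3, 2, 5, 5, 2, 2, 3]. Checking the degree-preserving permutations of the vertex set shows that none except the identity preserves every edge, so Aut(G) is trivial.

1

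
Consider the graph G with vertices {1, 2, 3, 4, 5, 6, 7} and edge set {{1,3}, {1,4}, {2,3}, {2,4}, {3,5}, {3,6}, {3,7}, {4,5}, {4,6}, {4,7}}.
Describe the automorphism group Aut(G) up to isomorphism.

S_5 × S_2

The vertices split by degree into {3, 4} (degree 5) and {1, 2, 5, 6, 7} (degree 2); every edge runs between the two parts, so G is the complete bipartite graph K_{2,5}. Automorphisms preserve the bipartition setwise (since the parts differ in size) and act as S_5 × S_2 within it; |Aut| = 240.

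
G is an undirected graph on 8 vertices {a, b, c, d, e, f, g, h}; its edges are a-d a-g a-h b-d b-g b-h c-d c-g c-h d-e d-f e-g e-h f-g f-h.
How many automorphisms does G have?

The vertices split by degree into {d, g, h} (degree 5) and {a, b, c, e, f} (degree 3); every edge runs between the two parts, so G is the complete bipartite graph K_{3,5}. Automorphisms preserve the bipartition setwise (since the parts differ in size) and act as S_3 × S_5 within it; |Aut| = 720.

720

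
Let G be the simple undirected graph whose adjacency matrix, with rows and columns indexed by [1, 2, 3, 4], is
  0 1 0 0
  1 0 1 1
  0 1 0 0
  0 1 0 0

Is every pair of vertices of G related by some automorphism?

No

Vertex 2 is the only vertex of degree 3, so every automorphism fixes it; G is not vertex-transitive.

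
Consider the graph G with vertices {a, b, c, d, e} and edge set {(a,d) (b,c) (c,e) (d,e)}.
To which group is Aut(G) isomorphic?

The degree sequence is [1, 1, 2, 2, 2]; the two degree-1 vertices a and b are the ends of a path, so G = P_5. A path has exactly one nontrivial symmetry — reversal — giving Aut(G) of order 2.

Z_2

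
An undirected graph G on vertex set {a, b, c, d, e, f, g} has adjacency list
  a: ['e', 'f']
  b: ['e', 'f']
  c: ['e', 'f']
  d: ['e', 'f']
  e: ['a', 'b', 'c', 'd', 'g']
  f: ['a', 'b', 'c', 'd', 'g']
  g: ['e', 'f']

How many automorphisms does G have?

240

The vertices split by degree into {e, f} (degree 5) and {a, b, c, d, g} (degree 2); every edge runs between the two parts, so G is the complete bipartite graph K_{2,5}. Automorphisms preserve the bipartition setwise (since the parts differ in size) and act as S_5 × S_2 within it; |Aut| = 240.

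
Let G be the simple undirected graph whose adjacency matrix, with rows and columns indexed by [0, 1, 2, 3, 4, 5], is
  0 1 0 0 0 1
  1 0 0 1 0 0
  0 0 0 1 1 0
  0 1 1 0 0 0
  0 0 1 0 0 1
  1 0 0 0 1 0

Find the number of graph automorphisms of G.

G is 2-regular and connected on 6 vertices, i.e. the cycle C_6. The automorphisms of the 6-cycle are exactly the symmetries of a regular 6-gon: the dihedral group D_6, |D_6| = 12.

12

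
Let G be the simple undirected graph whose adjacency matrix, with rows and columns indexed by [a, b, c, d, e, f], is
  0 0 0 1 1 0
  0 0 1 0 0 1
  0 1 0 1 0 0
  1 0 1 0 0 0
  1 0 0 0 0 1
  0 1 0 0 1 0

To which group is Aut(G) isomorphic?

the dihedral group of order 12

Every vertex has degree 2 and the graph is connected, so G is the 6-cycle C_6. The automorphisms of the 6-cycle are exactly the symmetries of a regular 6-gon: the dihedral group D_6, |D_6| = 12.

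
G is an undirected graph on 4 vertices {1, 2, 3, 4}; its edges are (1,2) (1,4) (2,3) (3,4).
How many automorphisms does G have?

Every vertex has degree 2 and the graph is connected, so G is the 4-cycle C_4. C_4 has 4 rotations and 4 reflections, so Aut(C_4) ≅ D_4 of order 8.

8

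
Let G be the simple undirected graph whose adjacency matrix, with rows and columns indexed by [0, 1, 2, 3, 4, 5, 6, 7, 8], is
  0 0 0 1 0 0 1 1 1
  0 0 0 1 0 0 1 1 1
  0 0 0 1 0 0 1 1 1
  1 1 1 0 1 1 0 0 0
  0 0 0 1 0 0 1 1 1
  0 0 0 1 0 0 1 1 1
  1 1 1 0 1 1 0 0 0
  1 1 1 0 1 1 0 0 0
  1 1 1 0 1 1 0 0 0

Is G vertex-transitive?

No

Automorphisms preserve degree, but G has vertices of degree 4 and vertices of degree 5; no automorphism maps one to the other, so G is not vertex-transitive.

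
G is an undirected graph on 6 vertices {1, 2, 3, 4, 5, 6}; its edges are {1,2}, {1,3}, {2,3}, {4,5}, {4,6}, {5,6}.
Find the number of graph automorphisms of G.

G has two connected components, {1, 2, 3} and {4, 5, 6}; each is 2-regular, so G = C_3 ⊔ C_3. With two isomorphic components, Aut(G) = Aut(C_3) ≀ S_2 = (D_3 × D_3) ⋊ Z_2: permute each cycle by D_3, then optionally swap the two cycles. Order 2·(2·3)² = 72.

72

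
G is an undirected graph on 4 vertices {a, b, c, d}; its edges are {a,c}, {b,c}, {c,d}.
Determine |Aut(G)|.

6

Vertex c has degree 3 and every other vertex has degree 1, so G is the star K_{1,3} with centre c. Any automorphism fixes the centre and permutes the 3 leaves freely, so Aut(G) ≅ S_3 of order 3! = 6.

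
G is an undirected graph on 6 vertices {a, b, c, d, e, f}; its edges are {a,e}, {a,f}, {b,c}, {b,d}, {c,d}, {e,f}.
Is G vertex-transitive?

Yes

G has two connected components, {b, c, d} and {a, e, f}; each is 2-regular, so G = C_3 ⊔ C_3. Aut of a disjoint union of two copies of C_3 is the wreath product D_3 ≀ Z_2, of order 2·6² = 72. This group acts transitively on the 6 vertices.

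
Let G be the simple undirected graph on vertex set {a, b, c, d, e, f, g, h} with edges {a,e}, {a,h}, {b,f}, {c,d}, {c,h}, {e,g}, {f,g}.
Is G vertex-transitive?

No

Automorphisms preserve degree, but G has vertices of degree 1 and vertices of degree 2; no automorphism maps one to the other, so G is not vertex-transitive.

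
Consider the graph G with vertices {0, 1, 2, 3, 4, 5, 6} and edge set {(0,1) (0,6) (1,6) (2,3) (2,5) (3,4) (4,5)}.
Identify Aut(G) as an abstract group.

D_4 × D_3

G has two connected components, {2, 3, 4, 5} and {0, 1, 6}; each is 2-regular, so G = C_4 ⊔ C_3. No automorphism exchanges components of different sizes, hence Aut(G) is the direct product D_4 × D_3, order 48.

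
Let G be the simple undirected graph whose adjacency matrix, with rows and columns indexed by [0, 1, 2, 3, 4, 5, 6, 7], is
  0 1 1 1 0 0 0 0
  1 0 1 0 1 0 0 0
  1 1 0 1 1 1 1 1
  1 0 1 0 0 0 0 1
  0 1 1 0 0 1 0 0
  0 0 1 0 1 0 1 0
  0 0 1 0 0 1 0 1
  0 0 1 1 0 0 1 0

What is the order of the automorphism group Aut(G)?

14

Vertex 2 is the unique vertex of degree 7; the remaining 7 vertices each have degree 3 and induce a cycle, so G is the wheel on 8 vertices with hub 2. With the hub fixed, the remaining symmetry is that of the rim cycle C_7, giving the dihedral group D_7.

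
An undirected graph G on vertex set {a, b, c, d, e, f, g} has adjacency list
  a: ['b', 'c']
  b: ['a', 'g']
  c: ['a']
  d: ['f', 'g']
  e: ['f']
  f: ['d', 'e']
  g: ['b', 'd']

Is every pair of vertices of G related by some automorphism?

No

Automorphisms preserve degree, but G has vertices of degree 1 and vertices of degree 2; no automorphism maps one to the other, so G is not vertex-transitive.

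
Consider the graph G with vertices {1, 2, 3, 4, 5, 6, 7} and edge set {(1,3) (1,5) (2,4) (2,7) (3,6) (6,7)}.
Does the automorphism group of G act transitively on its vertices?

No

Automorphisms preserve degree, but G has vertices of degree 1 and vertices of degree 2; no automorphism maps one to the other, so G is not vertex-transitive.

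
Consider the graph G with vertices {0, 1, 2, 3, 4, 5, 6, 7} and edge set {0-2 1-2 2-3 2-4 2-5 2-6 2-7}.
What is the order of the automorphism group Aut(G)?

Vertex 2 has degree 7 and every other vertex has degree 1, so G is the star K_{1,7} with centre 2. Any automorphism fixes the centre and permutes the 7 leaves freely, so Aut(G) ≅ S_7 of order 7! = 5040.

5040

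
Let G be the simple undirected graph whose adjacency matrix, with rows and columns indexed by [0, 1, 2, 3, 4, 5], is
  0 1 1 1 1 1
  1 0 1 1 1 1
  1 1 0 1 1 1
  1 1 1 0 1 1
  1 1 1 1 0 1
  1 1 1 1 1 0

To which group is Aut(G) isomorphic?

All 6 vertices are pairwise adjacent: G = K_6. Any permutation of the 6 vertices preserves K_6, so Aut(K_6) = S_6 of order 6! = 720.

S_6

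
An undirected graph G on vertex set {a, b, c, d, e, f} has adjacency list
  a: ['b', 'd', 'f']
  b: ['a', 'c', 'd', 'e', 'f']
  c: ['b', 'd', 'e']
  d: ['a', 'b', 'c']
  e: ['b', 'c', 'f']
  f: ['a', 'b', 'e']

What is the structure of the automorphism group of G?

Vertex b is the unique vertex of degree 5; the remaining 5 vertices each have degree 3 and induce a cycle, so G is the wheel on 6 vertices with hub b. With the hub fixed, the remaining symmetry is that of the rim cycle C_5, giving the dihedral group D_5.

D_5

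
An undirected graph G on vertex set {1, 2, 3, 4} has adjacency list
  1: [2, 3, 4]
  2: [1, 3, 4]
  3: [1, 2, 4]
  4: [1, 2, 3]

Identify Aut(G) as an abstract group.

S_4

Every vertex has degree 3, so G is the complete graph K_4. Any permutation of the 4 vertices preserves K_4, so Aut(K_4) = S_4 of order 4! = 24.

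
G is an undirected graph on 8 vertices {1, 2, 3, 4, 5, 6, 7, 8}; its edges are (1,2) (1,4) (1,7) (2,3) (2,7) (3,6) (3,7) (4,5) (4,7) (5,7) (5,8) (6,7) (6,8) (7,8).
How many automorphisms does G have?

14

Vertex 7 is the unique vertex of degree 7; the remaining 7 vertices each have degree 3 and induce a cycle, so G is the wheel on 8 vertices with hub 7. Every automorphism fixes the hub and acts on the rim 7-cycle, so Aut(G) ≅ Aut(C_7) = D_7 of order 14.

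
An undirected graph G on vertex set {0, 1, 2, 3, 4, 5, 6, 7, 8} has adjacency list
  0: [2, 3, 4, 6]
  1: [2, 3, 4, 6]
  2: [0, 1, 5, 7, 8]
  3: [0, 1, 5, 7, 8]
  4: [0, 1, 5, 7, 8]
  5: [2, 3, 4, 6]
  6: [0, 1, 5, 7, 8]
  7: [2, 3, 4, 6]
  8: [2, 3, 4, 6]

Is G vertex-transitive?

Automorphisms preserve degree, but G has vertices of degree 4 and vertices of degree 5; no automorphism maps one to the other, so G is not vertex-transitive.

No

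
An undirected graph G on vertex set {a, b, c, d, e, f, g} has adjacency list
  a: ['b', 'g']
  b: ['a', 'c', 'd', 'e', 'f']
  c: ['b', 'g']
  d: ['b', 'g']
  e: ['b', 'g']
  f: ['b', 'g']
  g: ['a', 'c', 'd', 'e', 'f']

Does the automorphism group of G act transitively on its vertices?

Automorphisms preserve degree, but G has vertices of degree 2 and vertices of degree 5; no automorphism maps one to the other, so G is not vertex-transitive.

No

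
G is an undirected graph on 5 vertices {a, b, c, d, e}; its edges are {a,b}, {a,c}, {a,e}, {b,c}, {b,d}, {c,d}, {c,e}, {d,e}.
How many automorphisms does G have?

Vertex c is the unique vertex of degree 4; the remaining 4 vertices each have degree 3 and induce a cycle, so G is the wheel on 5 vertices with hub c. Every automorphism fixes the hub and acts on the rim 4-cycle, so Aut(G) ≅ Aut(C_4) = D_4 of order 8.

8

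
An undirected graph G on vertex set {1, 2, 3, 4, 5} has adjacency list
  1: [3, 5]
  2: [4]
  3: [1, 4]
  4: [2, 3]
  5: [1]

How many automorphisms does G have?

The degree sequence is [2, 1, 2, 2, 1]; the two degree-1 vertices 2 and 5 are the ends of a path, so G = P_5. The only nontrivial automorphism of a path is the end-to-end reflection, so Aut(G) ≅ Z_2.

2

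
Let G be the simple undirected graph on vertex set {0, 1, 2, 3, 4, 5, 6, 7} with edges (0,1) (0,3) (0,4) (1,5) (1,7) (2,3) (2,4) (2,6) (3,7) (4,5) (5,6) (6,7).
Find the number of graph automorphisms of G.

G is 3-regular and bipartite on 2^3 = 8 vertices with girth 4; it is the hypercube graph Q_3. The symmetry group of the 3-cube is the hyperoctahedral group B_3 = Z_2 ≀ S_3, of order 2^3·3! = 48.

48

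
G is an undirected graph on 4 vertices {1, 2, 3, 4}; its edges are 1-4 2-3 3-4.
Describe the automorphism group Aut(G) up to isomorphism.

Z_2

The degree sequence is [1, 1, 2, 2]; the two degree-1 vertices 1 and 2 are the ends of a path, so G = P_4. A path has exactly one nontrivial symmetry — reversal — giving Aut(G) of order 2.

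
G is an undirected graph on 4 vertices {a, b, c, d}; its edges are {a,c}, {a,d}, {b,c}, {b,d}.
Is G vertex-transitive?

Every vertex has degree 2 and the graph is connected, so G is the 4-cycle C_4. The automorphisms of the 4-cycle are exactly the symmetries of a regular 4-gon: the dihedral group D_4, |D_4| = 8. Under this action every vertex can be carried to every other, so G is vertex-transitive.

Yes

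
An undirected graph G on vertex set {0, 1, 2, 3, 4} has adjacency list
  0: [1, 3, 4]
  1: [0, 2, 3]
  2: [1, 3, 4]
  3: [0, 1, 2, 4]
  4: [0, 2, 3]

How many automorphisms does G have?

8

Vertex 3 is the unique vertex of degree 4; the remaining 4 vertices each have degree 3 and induce a cycle, so G is the wheel on 5 vertices with hub 3. Every automorphism fixes the hub and acts on the rim 4-cycle, so Aut(G) ≅ Aut(C_4) = D_4 of order 8.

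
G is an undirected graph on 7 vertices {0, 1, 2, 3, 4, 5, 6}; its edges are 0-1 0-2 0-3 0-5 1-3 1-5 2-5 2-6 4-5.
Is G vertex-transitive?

No

Vertex 3 is the only vertex of degree 2, so every automorphism fixes it; G is not vertex-transitive.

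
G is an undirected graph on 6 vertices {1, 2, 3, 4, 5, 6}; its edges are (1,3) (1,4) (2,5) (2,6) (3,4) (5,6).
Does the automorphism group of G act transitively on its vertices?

G has two connected components, {1, 3, 4} and {2, 5, 6}; each is 2-regular, so G = C_3 ⊔ C_3. Aut of a disjoint union of two copies of C_3 is the wreath product D_3 ≀ Z_2, of order 2·6² = 72. Under this action every vertex can be carried to every other, so G is vertex-transitive.

Yes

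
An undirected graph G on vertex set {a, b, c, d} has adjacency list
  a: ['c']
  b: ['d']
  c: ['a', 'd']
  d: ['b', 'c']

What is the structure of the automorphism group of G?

C_2

The degree sequence is [1, 1, 2, 2]; the two degree-1 vertices a and b are the ends of a path, so G = P_4. A path has exactly one nontrivial symmetry — reversal — giving Aut(G) of order 2.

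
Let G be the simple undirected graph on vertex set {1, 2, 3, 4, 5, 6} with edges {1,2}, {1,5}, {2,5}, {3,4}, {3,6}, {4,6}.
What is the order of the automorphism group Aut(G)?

72

G has two connected components, {1, 2, 5} and {3, 4, 6}; each is 2-regular, so G = C_3 ⊔ C_3. Aut of a disjoint union of two copies of C_3 is the wreath product D_3 ≀ Z_2, of order 2·6² = 72.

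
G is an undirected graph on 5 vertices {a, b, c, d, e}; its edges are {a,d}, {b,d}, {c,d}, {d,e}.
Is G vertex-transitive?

No

Vertex d is the only vertex of degree 4, so every automorphism fixes it; G is not vertex-transitive.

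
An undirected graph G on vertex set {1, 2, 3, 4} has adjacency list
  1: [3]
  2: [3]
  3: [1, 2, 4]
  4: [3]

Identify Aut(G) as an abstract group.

the symmetric group on 3 letters

Vertex 3 has degree 3 and every other vertex has degree 1, so G is the star K_{1,3} with centre 3. Any automorphism fixes the centre and permutes the 3 leaves freely, so Aut(G) ≅ S_3 of order 3! = 6.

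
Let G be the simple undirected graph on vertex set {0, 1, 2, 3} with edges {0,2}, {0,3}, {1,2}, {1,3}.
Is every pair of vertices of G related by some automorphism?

Yes

G is 2-regular and bipartite on 2^2 = 4 vertices with girth 4; it is the hypercube graph Q_2. Aut(Q_2) consists of the signed permutations of the 2 coordinate axes: 2! permutations times 2^2 sign flips, so |Aut| = 2^2·2! = 8. Under this action every vertex can be carried to every other, so G is vertex-transitive.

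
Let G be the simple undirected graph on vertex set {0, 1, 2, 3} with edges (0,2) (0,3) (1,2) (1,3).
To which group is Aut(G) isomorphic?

G is 2-regular and connected on 4 vertices, i.e. the cycle C_4. The automorphisms of the 4-cycle are exactly the symmetries of a regular 4-gon: the dihedral group D_4, |D_4| = 8.

the dihedral group of order 8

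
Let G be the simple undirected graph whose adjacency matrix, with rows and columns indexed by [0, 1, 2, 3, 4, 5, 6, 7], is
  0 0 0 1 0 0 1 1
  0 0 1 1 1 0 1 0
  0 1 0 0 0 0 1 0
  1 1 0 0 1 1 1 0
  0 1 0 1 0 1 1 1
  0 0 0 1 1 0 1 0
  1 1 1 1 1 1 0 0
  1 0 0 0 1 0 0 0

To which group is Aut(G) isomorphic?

the trivial group

Degrees alone do not determine every vertex (e.g. 0 and 5 both have degree 3), but their neighbour-degree multisets differ: N(0) has degrees [2, 5, 6] while N(5) has degrees [5, 5, 6]. Repeating this refinement separates all vertices, so the only automorphism is the identity.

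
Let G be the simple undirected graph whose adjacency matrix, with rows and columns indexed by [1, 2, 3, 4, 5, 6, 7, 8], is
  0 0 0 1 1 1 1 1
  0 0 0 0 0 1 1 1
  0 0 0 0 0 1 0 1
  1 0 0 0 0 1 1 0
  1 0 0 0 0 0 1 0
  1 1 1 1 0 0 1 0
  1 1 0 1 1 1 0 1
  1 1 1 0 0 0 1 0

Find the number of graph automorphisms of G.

Degrees alone do not determine every vertex (e.g. 1 and 6 both have degree 5), but their neighbour-degree multisets differ: N(1) has degrees [2, 3, 4, 5, 6] while N(6) has degrees [2, 3, 3, 5, 6]. Repeating this refinement separates all vertices, so the only automorphism is the identity.

1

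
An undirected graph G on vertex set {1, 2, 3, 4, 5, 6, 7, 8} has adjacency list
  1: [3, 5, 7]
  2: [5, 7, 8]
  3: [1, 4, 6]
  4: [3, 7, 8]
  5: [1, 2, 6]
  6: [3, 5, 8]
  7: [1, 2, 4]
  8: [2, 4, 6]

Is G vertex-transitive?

Yes

G is 3-regular and bipartite on 2^3 = 8 vertices with girth 4; it is the hypercube graph Q_3. Aut(Q_3) consists of the signed permutations of the 3 coordinate axes: 3! permutations times 2^3 sign flips, so |Aut| = 2^3·3! = 48. This group acts transitively on the 8 vertices.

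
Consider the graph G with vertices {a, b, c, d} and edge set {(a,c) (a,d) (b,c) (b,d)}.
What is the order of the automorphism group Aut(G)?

G is 2-regular and bipartite with parts {c, d} and {a, b} (each part is independent and every cross-pair is an edge), so G = K_{2,2}. Each part can be permuted independently (S_2 × S_2) and the two equal-size parts can also be swapped, giving (S_2 × S_2) ⋊ Z_2 of order 2·(2!)² = 8.

8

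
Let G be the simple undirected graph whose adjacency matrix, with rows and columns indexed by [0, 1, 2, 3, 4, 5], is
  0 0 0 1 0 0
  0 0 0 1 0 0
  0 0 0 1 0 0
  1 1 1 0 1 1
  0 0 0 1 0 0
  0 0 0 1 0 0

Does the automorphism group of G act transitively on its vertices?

No

Vertex 3 is the only vertex of degree 5, so every automorphism fixes it; G is not vertex-transitive.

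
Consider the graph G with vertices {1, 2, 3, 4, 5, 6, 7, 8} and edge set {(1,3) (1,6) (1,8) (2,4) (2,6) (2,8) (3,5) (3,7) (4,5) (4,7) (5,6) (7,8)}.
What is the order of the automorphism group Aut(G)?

G is 3-regular and bipartite on 2^3 = 8 vertices with girth 4; it is the hypercube graph Q_3. The symmetry group of the 3-cube is the hyperoctahedral group B_3 = Z_2 ≀ S_3, of order 2^3·3! = 48.

48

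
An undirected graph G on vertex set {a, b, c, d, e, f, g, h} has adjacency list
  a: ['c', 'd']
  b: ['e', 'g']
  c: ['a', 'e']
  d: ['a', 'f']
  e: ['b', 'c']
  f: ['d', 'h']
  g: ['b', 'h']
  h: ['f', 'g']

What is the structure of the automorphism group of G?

Every vertex has degree 2 and the graph is connected, so G is the 8-cycle C_8. C_8 has 8 rotations and 8 reflections, so Aut(C_8) ≅ D_8 of order 16.

the dihedral group of order 16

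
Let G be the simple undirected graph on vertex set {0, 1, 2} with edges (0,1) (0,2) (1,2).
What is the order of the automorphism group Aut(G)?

6

Every vertex has degree 2, so G is the complete graph K_3. Any permutation of the 3 vertices preserves K_3, so Aut(K_3) = S_3 of order 3! = 6.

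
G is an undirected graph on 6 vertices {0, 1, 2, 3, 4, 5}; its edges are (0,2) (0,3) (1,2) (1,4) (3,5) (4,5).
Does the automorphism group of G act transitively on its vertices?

G is 2-regular and connected on 6 vertices, i.e. the cycle C_6. C_6 has 6 rotations and 6 reflections, so Aut(C_6) ≅ D_6 of order 12. Under this action every vertex can be carried to every other, so G is vertex-transitive.

Yes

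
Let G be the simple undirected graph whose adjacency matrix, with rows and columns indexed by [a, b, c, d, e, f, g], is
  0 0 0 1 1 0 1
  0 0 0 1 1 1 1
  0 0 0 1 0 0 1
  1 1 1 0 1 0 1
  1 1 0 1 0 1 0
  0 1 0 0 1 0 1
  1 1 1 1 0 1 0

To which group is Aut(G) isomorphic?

Degrees alone do not determine every vertex (e.g. a and f both have degree 3), but their neighbour-degree multisets differ: N(a) has degrees [4, 5, 5] while N(f) has degrees [4, 4, 5]. Repeating this refinement separates all vertices, so the only automorphism is the identity.

the trivial group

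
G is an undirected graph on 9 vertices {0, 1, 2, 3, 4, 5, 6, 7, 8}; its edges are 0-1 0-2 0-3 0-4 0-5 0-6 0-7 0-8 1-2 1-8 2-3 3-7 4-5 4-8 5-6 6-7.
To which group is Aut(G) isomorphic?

Vertex 0 is the unique vertex of degree 8; the remaining 8 vertices each have degree 3 and induce a cycle, so G is the wheel on 9 vertices with hub 0. With the hub fixed, the remaining symmetry is that of the rim cycle C_8, giving the dihedral group D_8.

the dihedral group of order 16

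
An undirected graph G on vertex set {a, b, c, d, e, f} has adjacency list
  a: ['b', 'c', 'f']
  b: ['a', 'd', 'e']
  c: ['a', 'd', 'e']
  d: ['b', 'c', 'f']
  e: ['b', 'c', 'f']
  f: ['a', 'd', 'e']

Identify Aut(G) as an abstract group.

S_3 ≀ Z_2

G is 3-regular and bipartite with parts {a, d, e} and {b, c, f} (each part is independent and every cross-pair is an edge), so G = K_{3,3}. Each part can be permuted independently (S_3 × S_3) and the two equal-size parts can also be swapped, giving (S_3 × S_3) ⋊ Z_2 of order 2·(3!)² = 72.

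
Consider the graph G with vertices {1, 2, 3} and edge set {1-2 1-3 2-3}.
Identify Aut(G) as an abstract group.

All 3 vertices are pairwise adjacent: G = K_3. Every bijection on the vertex set is an automorphism of K_3; hence Aut(K_3) ≅ S_3, order 6.

the symmetric group on 3 letters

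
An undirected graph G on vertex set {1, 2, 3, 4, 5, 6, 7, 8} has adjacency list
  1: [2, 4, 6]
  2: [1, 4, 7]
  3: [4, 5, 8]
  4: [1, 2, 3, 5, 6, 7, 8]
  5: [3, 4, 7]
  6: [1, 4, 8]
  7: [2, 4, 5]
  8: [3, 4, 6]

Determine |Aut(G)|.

Vertex 4 is the unique vertex of degree 7; the remaining 7 vertices each have degree 3 and induce a cycle, so G is the wheel on 8 vertices with hub 4. With the hub fixed, the remaining symmetry is that of the rim cycle C_7, giving the dihedral group D_7.

14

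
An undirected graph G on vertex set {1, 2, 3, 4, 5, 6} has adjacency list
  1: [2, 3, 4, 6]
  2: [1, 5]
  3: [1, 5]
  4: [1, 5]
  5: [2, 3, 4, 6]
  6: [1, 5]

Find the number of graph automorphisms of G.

The vertices split by degree into {1, 5} (degree 4) and {2, 3, 4, 6} (degree 2); every edge runs between the two parts, so G is the complete bipartite graph K_{2,4}. Automorphisms preserve the bipartition setwise (since the parts differ in size) and act as S_2 × S_4 within it; |Aut| = 48.

48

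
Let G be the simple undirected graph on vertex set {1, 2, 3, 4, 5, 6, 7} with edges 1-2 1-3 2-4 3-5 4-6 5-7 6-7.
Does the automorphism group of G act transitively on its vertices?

Yes

G is 2-regular and connected on 7 vertices, i.e. the cycle C_7. The automorphisms of the 7-cycle are exactly the symmetries of a regular 7-gon: the dihedral group D_7, |D_7| = 14. Under this action every vertex can be carried to every other, so G is vertex-transitive.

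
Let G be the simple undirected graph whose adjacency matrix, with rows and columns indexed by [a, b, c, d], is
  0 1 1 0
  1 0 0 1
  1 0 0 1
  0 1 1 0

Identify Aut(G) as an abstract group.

the dihedral group of order 8

G is 2-regular and bipartite on 2^2 = 4 vertices with girth 4; it is the hypercube graph Q_2. The symmetry group of the 2-cube is the hyperoctahedral group B_2 = Z_2 ≀ S_2, of order 2^2·2! = 8.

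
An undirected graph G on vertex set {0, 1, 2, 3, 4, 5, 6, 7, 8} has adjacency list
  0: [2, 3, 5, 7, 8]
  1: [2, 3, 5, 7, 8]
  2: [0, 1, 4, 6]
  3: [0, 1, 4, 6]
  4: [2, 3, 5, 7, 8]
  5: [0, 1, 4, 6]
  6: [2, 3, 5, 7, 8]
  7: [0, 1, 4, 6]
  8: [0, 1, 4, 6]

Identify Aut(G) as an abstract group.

S_4 × S_5

The vertices split by degree into {0, 1, 4, 6} (degree 5) and {2, 3, 5, 7, 8} (degree 4); every edge runs between the two parts, so G is the complete bipartite graph K_{4,5}. Automorphisms preserve the bipartition setwise (since the parts differ in size) and act as S_4 × S_5 within it; |Aut| = 2880.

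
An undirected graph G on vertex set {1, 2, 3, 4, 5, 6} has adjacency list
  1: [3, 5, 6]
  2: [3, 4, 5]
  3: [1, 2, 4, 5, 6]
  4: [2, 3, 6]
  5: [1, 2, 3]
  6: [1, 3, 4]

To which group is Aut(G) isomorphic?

the dihedral group of order 10

Vertex 3 is the unique vertex of degree 5; the remaining 5 vertices each have degree 3 and induce a cycle, so G is the wheel on 6 vertices with hub 3. With the hub fixed, the remaining symmetry is that of the rim cycle C_5, giving the dihedral group D_5.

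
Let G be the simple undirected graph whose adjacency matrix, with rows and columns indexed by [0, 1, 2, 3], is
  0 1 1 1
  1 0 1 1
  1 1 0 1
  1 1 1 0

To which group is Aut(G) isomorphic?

the symmetric group on 4 letters

All 4 vertices are pairwise adjacent: G = K_4. Any permutation of the 4 vertices preserves K_4, so Aut(K_4) = S_4 of order 4! = 24.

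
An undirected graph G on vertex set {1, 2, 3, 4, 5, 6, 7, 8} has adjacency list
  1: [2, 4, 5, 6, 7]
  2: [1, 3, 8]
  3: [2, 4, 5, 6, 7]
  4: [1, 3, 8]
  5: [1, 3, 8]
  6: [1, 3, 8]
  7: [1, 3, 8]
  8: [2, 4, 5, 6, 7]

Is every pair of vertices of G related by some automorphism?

Automorphisms preserve degree, but G has vertices of degree 3 and vertices of degree 5; no automorphism maps one to the other, so G is not vertex-transitive.

No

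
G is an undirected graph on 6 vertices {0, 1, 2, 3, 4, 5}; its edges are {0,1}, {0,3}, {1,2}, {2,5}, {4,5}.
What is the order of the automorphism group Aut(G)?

The degree sequence is [2, 2, 2, 1, 1, 2]; the two degree-1 vertices 3 and 4 are the ends of a path, so G = P_6. A path has exactly one nontrivial symmetry — reversal — giving Aut(G) of order 2.

2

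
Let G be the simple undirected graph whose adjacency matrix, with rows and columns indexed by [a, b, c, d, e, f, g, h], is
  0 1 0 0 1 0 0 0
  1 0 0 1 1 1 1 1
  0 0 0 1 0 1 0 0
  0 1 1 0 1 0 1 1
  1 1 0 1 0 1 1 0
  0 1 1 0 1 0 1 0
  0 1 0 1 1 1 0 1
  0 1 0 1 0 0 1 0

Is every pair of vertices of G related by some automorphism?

Vertex b is the only vertex of degree 6, so every automorphism fixes it; G is not vertex-transitive.

No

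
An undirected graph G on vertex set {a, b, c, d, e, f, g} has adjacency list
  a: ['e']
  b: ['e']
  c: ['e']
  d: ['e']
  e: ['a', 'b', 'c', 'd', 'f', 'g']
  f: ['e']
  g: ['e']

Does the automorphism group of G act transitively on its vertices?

Vertex e is the only vertex of degree 6, so every automorphism fixes it; G is not vertex-transitive.

No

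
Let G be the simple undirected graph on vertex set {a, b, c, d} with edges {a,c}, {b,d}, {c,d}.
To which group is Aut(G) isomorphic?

The degree sequence is [1, 1, 2, 2]; the two degree-1 vertices a and b are the ends of a path, so G = P_4. A path has exactly one nontrivial symmetry — reversal — giving Aut(G) of order 2.

C_2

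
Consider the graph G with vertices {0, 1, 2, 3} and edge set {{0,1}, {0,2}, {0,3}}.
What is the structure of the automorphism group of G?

Vertex 0 has degree 3 and every other vertex has degree 1, so G is the star K_{1,3} with centre 0. Any automorphism fixes the centre and permutes the 3 leaves freely, so Aut(G) ≅ S_3 of order 3! = 6.

S_3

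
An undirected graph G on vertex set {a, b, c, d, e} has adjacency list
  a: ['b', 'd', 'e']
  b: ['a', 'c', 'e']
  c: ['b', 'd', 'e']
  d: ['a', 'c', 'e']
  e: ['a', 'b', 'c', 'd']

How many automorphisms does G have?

8

Vertex e is the unique vertex of degree 4; the remaining 4 vertices each have degree 3 and induce a cycle, so G is the wheel on 5 vertices with hub e. Every automorphism fixes the hub and acts on the rim 4-cycle, so Aut(G) ≅ Aut(C_4) = D_4 of order 8.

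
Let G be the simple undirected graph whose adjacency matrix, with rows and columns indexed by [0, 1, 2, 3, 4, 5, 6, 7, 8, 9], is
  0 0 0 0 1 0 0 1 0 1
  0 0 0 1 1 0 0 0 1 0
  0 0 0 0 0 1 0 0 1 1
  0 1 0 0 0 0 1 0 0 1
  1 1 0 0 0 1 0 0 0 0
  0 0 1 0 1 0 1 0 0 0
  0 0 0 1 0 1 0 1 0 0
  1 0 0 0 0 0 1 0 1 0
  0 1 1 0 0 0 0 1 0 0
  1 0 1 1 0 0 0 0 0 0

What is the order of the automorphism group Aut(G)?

G is 3-regular on 10 vertices with no triangles and no 4-cycles (girth 5): this is the Petersen graph. It is a classical fact that the Petersen graph has automorphism group S_5 (order 120), arising from its description as the Kneser graph K(5,2).

120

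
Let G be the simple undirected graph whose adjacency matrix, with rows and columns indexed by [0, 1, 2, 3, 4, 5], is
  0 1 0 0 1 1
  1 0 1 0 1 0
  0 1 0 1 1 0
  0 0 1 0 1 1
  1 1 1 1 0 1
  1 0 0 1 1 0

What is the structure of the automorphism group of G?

the dihedral group of order 10

Vertex 4 is the unique vertex of degree 5; the remaining 5 vertices each have degree 3 and induce a cycle, so G is the wheel on 6 vertices with hub 4. Every automorphism fixes the hub and acts on the rim 5-cycle, so Aut(G) ≅ Aut(C_5) = D_5 of order 10.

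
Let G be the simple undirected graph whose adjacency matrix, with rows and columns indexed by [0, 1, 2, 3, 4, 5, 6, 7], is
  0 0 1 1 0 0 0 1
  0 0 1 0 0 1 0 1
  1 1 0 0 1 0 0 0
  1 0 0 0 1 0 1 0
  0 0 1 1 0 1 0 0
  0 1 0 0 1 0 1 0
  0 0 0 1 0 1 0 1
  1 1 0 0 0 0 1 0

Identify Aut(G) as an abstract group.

G is 3-regular and bipartite on 2^3 = 8 vertices with girth 4; it is the hypercube graph Q_3. Aut(Q_3) consists of the signed permutations of the 3 coordinate axes: 3! permutations times 2^3 sign flips, so |Aut| = 2^3·3! = 48.

the hyperoctahedral group B_3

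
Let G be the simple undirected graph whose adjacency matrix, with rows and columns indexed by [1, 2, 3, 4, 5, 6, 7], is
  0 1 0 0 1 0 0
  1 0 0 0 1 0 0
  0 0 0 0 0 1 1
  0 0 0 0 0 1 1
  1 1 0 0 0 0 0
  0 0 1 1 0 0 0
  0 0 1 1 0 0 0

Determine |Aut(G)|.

G has two connected components, {3, 4, 6, 7} and {1, 2, 5}; each is 2-regular, so G = C_4 ⊔ C_3. No automorphism exchanges components of different sizes, hence Aut(G) is the direct product D_4 × D_3, order 48.

48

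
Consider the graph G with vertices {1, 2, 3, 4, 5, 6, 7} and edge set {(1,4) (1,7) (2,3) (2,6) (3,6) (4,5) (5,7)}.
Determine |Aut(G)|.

G has two connected components, {1, 4, 5, 7} and {2, 3, 6}; each is 2-regular, so G = C_4 ⊔ C_3. No automorphism exchanges components of different sizes, hence Aut(G) is the direct product D_3 × D_4, order 48.

48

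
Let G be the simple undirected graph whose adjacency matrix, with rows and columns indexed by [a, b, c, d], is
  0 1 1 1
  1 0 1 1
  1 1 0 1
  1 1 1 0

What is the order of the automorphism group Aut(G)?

24

Every vertex has degree 3, so G is the complete graph K_4. Any permutation of the 4 vertices preserves K_4, so Aut(K_4) = S_4 of order 4! = 24.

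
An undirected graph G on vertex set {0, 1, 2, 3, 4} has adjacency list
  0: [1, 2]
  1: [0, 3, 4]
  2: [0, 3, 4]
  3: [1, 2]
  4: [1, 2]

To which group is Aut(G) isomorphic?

S_3 × S_2

The vertices split by degree into {1, 2} (degree 3) and {0, 3, 4} (degree 2); every edge runs between the two parts, so G is the complete bipartite graph K_{2,3}. Automorphisms preserve the bipartition setwise (since the parts differ in size) and act as S_3 × S_2 within it; |Aut| = 12.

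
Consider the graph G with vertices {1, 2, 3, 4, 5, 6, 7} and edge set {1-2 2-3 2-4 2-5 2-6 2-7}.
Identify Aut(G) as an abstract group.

the symmetric group on 6 letters

Vertex 2 has degree 6 and every other vertex has degree 1, so G is the star K_{1,6} with centre 2. The 6 leaves are pairwise interchangeable while the centre is fixed, giving Aut(G) = S_6.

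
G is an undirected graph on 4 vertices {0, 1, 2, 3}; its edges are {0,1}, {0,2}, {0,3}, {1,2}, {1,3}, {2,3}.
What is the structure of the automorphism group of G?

the symmetric group on 4 letters

All 4 vertices are pairwise adjacent: G = K_4. Every bijection on the vertex set is an automorphism of K_4; hence Aut(K_4) ≅ S_4, order 24.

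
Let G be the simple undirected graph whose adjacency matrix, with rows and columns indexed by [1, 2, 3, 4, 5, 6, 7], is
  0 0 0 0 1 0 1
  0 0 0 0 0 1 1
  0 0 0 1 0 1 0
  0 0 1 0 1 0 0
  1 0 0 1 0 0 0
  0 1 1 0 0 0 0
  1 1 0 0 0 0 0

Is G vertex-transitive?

Every vertex has degree 2 and the graph is connected, so G is the 7-cycle C_7. The automorphisms of the 7-cycle are exactly the symmetries of a regular 7-gon: the dihedral group D_7, |D_7| = 14. Under this action every vertex can be carried to every other, so G is vertex-transitive.

Yes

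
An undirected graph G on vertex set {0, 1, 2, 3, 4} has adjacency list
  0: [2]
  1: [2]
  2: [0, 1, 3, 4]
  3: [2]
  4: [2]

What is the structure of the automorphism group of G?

Vertex 2 has degree 4 and every other vertex has degree 1, so G is the star K_{1,4} with centre 2. The 4 leaves are pairwise interchangeable while the centre is fixed, giving Aut(G) = S_4.

S_4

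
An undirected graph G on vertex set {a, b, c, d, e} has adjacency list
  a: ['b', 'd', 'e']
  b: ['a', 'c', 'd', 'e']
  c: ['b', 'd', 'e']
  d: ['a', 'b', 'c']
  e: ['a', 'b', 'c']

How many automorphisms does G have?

8

Vertex b is the unique vertex of degree 4; the remaining 4 vertices each have degree 3 and induce a cycle, so G is the wheel on 5 vertices with hub b. With the hub fixed, the remaining symmetry is that of the rim cycle C_4, giving the dihedral group D_4.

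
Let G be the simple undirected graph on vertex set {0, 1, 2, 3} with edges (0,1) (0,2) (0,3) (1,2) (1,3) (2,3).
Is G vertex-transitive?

Yes

All 4 vertices are pairwise adjacent: G = K_4. Any permutation of the 4 vertices preserves K_4, so Aut(K_4) = S_4 of order 4! = 24. Under this action every vertex can be carried to every other, so G is vertex-transitive.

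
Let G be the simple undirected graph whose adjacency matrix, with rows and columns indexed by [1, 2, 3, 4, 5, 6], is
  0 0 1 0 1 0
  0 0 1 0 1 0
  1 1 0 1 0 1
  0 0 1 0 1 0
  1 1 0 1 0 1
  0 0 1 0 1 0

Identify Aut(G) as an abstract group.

The vertices split by degree into {3, 5} (degree 4) and {1, 2, 4, 6} (degree 2); every edge runs between the two parts, so G is the complete bipartite graph K_{2,4}. The parts have unequal sizes, so no automorphism swaps them; each part is permuted independently, giving S_2 × S_4 of order 2!·4! = 48.

S_2 × S_4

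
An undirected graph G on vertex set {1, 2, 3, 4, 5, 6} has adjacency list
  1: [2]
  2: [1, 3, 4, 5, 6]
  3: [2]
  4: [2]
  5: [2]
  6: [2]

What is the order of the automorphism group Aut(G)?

Vertex 2 has degree 5 and every other vertex has degree 1, so G is the star K_{1,5} with centre 2. The 5 leaves are pairwise interchangeable while the centre is fixed, giving Aut(G) = S_5.

120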